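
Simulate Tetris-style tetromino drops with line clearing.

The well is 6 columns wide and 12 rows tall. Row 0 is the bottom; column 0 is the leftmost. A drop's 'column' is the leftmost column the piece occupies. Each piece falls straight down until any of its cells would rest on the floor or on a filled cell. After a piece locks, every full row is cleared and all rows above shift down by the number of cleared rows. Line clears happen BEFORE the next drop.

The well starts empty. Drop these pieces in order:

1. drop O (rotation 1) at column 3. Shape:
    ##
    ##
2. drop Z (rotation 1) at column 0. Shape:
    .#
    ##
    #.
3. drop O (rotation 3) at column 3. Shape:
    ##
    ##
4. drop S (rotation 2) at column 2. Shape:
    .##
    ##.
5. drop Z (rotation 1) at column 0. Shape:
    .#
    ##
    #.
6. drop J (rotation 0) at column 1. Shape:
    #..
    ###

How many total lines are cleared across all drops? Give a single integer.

Answer: 0

Derivation:
Drop 1: O rot1 at col 3 lands with bottom-row=0; cleared 0 line(s) (total 0); column heights now [0 0 0 2 2 0], max=2
Drop 2: Z rot1 at col 0 lands with bottom-row=0; cleared 0 line(s) (total 0); column heights now [2 3 0 2 2 0], max=3
Drop 3: O rot3 at col 3 lands with bottom-row=2; cleared 0 line(s) (total 0); column heights now [2 3 0 4 4 0], max=4
Drop 4: S rot2 at col 2 lands with bottom-row=4; cleared 0 line(s) (total 0); column heights now [2 3 5 6 6 0], max=6
Drop 5: Z rot1 at col 0 lands with bottom-row=2; cleared 0 line(s) (total 0); column heights now [4 5 5 6 6 0], max=6
Drop 6: J rot0 at col 1 lands with bottom-row=6; cleared 0 line(s) (total 0); column heights now [4 8 7 7 6 0], max=8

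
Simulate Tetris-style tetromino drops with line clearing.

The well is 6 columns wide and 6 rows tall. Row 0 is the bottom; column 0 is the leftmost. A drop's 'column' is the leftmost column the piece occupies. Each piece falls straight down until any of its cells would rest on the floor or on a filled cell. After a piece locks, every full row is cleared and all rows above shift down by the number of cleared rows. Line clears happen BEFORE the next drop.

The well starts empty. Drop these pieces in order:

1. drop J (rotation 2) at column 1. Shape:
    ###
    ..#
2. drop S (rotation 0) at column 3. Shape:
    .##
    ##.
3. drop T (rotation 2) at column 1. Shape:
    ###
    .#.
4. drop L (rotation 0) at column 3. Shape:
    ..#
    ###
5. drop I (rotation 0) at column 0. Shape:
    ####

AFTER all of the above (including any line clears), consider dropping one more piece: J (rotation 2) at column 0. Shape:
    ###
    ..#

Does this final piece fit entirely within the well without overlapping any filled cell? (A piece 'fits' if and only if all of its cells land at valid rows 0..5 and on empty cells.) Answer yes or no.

Answer: no

Derivation:
Drop 1: J rot2 at col 1 lands with bottom-row=0; cleared 0 line(s) (total 0); column heights now [0 2 2 2 0 0], max=2
Drop 2: S rot0 at col 3 lands with bottom-row=2; cleared 0 line(s) (total 0); column heights now [0 2 2 3 4 4], max=4
Drop 3: T rot2 at col 1 lands with bottom-row=2; cleared 0 line(s) (total 0); column heights now [0 4 4 4 4 4], max=4
Drop 4: L rot0 at col 3 lands with bottom-row=4; cleared 0 line(s) (total 0); column heights now [0 4 4 5 5 6], max=6
Drop 5: I rot0 at col 0 lands with bottom-row=5; cleared 0 line(s) (total 0); column heights now [6 6 6 6 5 6], max=6
Test piece J rot2 at col 0 (width 3): heights before test = [6 6 6 6 5 6]; fits = False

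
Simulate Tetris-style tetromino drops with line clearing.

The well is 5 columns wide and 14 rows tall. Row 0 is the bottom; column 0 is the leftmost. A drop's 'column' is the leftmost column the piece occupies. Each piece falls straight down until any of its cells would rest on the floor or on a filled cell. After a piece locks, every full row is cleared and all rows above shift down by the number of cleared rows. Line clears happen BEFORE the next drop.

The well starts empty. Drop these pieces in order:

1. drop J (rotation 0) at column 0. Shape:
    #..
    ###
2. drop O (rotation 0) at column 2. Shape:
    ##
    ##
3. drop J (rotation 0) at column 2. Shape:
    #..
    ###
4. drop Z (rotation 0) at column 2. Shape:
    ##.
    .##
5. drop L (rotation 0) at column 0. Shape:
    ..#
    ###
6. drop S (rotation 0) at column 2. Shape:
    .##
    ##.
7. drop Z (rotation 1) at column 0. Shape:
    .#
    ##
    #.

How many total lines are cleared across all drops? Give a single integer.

Drop 1: J rot0 at col 0 lands with bottom-row=0; cleared 0 line(s) (total 0); column heights now [2 1 1 0 0], max=2
Drop 2: O rot0 at col 2 lands with bottom-row=1; cleared 0 line(s) (total 0); column heights now [2 1 3 3 0], max=3
Drop 3: J rot0 at col 2 lands with bottom-row=3; cleared 0 line(s) (total 0); column heights now [2 1 5 4 4], max=5
Drop 4: Z rot0 at col 2 lands with bottom-row=4; cleared 0 line(s) (total 0); column heights now [2 1 6 6 5], max=6
Drop 5: L rot0 at col 0 lands with bottom-row=6; cleared 0 line(s) (total 0); column heights now [7 7 8 6 5], max=8
Drop 6: S rot0 at col 2 lands with bottom-row=8; cleared 0 line(s) (total 0); column heights now [7 7 9 10 10], max=10
Drop 7: Z rot1 at col 0 lands with bottom-row=7; cleared 0 line(s) (total 0); column heights now [9 10 9 10 10], max=10

Answer: 0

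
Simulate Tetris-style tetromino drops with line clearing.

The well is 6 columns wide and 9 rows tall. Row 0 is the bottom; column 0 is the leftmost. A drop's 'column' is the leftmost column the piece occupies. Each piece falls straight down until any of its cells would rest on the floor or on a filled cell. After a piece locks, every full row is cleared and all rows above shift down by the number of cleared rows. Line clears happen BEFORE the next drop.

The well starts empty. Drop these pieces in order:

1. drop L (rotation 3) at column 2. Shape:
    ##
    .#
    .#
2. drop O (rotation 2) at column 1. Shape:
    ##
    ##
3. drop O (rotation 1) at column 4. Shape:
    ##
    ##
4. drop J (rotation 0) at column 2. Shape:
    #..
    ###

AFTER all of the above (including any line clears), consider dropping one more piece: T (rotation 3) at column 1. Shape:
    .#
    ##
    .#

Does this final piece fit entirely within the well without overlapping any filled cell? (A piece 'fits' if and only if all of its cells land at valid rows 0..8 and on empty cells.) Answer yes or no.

Drop 1: L rot3 at col 2 lands with bottom-row=0; cleared 0 line(s) (total 0); column heights now [0 0 3 3 0 0], max=3
Drop 2: O rot2 at col 1 lands with bottom-row=3; cleared 0 line(s) (total 0); column heights now [0 5 5 3 0 0], max=5
Drop 3: O rot1 at col 4 lands with bottom-row=0; cleared 0 line(s) (total 0); column heights now [0 5 5 3 2 2], max=5
Drop 4: J rot0 at col 2 lands with bottom-row=5; cleared 0 line(s) (total 0); column heights now [0 5 7 6 6 2], max=7
Test piece T rot3 at col 1 (width 2): heights before test = [0 5 7 6 6 2]; fits = False

Answer: no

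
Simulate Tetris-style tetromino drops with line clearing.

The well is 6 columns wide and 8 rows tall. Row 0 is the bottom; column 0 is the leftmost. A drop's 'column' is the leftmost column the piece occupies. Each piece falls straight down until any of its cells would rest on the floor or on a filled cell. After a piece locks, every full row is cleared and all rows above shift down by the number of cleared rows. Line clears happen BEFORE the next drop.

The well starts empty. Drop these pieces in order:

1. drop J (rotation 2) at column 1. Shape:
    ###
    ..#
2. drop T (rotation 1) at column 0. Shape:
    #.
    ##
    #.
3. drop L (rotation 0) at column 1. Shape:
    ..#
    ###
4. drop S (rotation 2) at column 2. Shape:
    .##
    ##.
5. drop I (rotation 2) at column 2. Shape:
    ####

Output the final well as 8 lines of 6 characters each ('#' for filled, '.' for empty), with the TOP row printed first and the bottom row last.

Drop 1: J rot2 at col 1 lands with bottom-row=0; cleared 0 line(s) (total 0); column heights now [0 2 2 2 0 0], max=2
Drop 2: T rot1 at col 0 lands with bottom-row=1; cleared 0 line(s) (total 0); column heights now [4 3 2 2 0 0], max=4
Drop 3: L rot0 at col 1 lands with bottom-row=3; cleared 0 line(s) (total 0); column heights now [4 4 4 5 0 0], max=5
Drop 4: S rot2 at col 2 lands with bottom-row=5; cleared 0 line(s) (total 0); column heights now [4 4 6 7 7 0], max=7
Drop 5: I rot2 at col 2 lands with bottom-row=7; cleared 0 line(s) (total 0); column heights now [4 4 8 8 8 8], max=8

Answer: ..####
...##.
..##..
...#..
####..
##....
####..
...#..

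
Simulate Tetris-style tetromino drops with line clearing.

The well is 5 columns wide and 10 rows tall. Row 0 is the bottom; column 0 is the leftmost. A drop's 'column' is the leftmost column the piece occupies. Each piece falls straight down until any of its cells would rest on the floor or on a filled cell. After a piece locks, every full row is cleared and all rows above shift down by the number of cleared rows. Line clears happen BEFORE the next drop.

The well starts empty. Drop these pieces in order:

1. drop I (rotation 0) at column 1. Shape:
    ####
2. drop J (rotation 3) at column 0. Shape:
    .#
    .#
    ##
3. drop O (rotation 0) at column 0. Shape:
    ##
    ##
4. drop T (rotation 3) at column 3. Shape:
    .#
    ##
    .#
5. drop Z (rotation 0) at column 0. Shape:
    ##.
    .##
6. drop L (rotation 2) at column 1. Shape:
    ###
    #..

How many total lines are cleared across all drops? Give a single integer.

Drop 1: I rot0 at col 1 lands with bottom-row=0; cleared 0 line(s) (total 0); column heights now [0 1 1 1 1], max=1
Drop 2: J rot3 at col 0 lands with bottom-row=1; cleared 0 line(s) (total 0); column heights now [2 4 1 1 1], max=4
Drop 3: O rot0 at col 0 lands with bottom-row=4; cleared 0 line(s) (total 0); column heights now [6 6 1 1 1], max=6
Drop 4: T rot3 at col 3 lands with bottom-row=1; cleared 0 line(s) (total 0); column heights now [6 6 1 3 4], max=6
Drop 5: Z rot0 at col 0 lands with bottom-row=6; cleared 0 line(s) (total 0); column heights now [8 8 7 3 4], max=8
Drop 6: L rot2 at col 1 lands with bottom-row=8; cleared 0 line(s) (total 0); column heights now [8 10 10 10 4], max=10

Answer: 0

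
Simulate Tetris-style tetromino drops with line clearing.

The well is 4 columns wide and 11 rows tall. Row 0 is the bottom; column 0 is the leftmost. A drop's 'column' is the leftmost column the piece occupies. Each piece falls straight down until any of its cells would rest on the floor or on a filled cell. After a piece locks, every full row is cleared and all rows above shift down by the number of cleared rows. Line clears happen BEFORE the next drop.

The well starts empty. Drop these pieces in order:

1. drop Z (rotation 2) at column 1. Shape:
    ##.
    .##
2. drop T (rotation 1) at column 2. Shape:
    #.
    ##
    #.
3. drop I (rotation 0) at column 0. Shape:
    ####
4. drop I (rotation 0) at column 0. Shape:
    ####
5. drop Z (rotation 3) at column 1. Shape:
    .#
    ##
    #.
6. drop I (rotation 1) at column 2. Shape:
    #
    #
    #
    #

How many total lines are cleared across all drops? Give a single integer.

Answer: 2

Derivation:
Drop 1: Z rot2 at col 1 lands with bottom-row=0; cleared 0 line(s) (total 0); column heights now [0 2 2 1], max=2
Drop 2: T rot1 at col 2 lands with bottom-row=2; cleared 0 line(s) (total 0); column heights now [0 2 5 4], max=5
Drop 3: I rot0 at col 0 lands with bottom-row=5; cleared 1 line(s) (total 1); column heights now [0 2 5 4], max=5
Drop 4: I rot0 at col 0 lands with bottom-row=5; cleared 1 line(s) (total 2); column heights now [0 2 5 4], max=5
Drop 5: Z rot3 at col 1 lands with bottom-row=4; cleared 0 line(s) (total 2); column heights now [0 6 7 4], max=7
Drop 6: I rot1 at col 2 lands with bottom-row=7; cleared 0 line(s) (total 2); column heights now [0 6 11 4], max=11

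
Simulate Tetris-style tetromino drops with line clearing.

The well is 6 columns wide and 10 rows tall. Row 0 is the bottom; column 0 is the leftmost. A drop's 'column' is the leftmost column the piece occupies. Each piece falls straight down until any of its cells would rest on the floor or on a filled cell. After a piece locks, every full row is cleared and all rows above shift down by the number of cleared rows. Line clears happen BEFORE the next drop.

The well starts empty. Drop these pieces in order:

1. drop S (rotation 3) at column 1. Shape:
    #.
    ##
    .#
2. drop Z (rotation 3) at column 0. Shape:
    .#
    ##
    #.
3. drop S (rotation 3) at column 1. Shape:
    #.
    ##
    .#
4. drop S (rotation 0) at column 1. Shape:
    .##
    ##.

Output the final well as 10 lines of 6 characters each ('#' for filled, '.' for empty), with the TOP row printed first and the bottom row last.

Drop 1: S rot3 at col 1 lands with bottom-row=0; cleared 0 line(s) (total 0); column heights now [0 3 2 0 0 0], max=3
Drop 2: Z rot3 at col 0 lands with bottom-row=2; cleared 0 line(s) (total 0); column heights now [4 5 2 0 0 0], max=5
Drop 3: S rot3 at col 1 lands with bottom-row=4; cleared 0 line(s) (total 0); column heights now [4 7 6 0 0 0], max=7
Drop 4: S rot0 at col 1 lands with bottom-row=7; cleared 0 line(s) (total 0); column heights now [4 8 9 9 0 0], max=9

Answer: ......
..##..
.##...
.#....
.##...
.##...
##....
##....
.##...
..#...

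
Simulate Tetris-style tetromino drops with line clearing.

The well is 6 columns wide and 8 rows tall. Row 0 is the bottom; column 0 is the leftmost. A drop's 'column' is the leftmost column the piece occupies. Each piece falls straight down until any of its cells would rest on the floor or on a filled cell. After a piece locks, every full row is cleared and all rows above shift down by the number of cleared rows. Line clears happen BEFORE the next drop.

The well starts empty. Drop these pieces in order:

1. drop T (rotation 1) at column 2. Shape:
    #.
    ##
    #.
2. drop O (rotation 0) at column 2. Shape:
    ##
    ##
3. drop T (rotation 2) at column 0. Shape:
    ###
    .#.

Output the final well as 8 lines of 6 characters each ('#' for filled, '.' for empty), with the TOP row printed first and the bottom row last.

Drop 1: T rot1 at col 2 lands with bottom-row=0; cleared 0 line(s) (total 0); column heights now [0 0 3 2 0 0], max=3
Drop 2: O rot0 at col 2 lands with bottom-row=3; cleared 0 line(s) (total 0); column heights now [0 0 5 5 0 0], max=5
Drop 3: T rot2 at col 0 lands with bottom-row=4; cleared 0 line(s) (total 0); column heights now [6 6 6 5 0 0], max=6

Answer: ......
......
###...
.###..
..##..
..#...
..##..
..#...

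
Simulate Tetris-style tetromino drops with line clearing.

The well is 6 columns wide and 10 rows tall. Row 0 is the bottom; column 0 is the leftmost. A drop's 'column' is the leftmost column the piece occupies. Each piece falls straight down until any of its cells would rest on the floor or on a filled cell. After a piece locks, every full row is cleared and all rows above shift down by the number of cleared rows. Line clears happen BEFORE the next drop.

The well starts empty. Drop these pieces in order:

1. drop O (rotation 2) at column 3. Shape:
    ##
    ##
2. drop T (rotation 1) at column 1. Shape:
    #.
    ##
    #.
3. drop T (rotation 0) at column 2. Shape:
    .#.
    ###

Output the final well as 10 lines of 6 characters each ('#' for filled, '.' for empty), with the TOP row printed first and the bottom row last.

Answer: ......
......
......
......
......
......
...#..
.####.
.####.
.#.##.

Derivation:
Drop 1: O rot2 at col 3 lands with bottom-row=0; cleared 0 line(s) (total 0); column heights now [0 0 0 2 2 0], max=2
Drop 2: T rot1 at col 1 lands with bottom-row=0; cleared 0 line(s) (total 0); column heights now [0 3 2 2 2 0], max=3
Drop 3: T rot0 at col 2 lands with bottom-row=2; cleared 0 line(s) (total 0); column heights now [0 3 3 4 3 0], max=4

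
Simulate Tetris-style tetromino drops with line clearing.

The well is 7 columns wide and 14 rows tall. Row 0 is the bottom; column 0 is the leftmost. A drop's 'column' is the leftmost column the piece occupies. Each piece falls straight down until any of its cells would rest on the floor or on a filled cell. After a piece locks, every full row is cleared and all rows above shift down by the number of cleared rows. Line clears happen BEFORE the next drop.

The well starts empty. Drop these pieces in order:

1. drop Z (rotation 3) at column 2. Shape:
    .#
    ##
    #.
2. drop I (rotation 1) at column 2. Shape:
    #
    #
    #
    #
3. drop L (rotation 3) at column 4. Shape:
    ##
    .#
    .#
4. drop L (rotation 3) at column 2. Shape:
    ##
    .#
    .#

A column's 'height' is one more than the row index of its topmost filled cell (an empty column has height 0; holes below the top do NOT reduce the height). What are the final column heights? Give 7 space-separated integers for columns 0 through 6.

Answer: 0 0 7 7 3 3 0

Derivation:
Drop 1: Z rot3 at col 2 lands with bottom-row=0; cleared 0 line(s) (total 0); column heights now [0 0 2 3 0 0 0], max=3
Drop 2: I rot1 at col 2 lands with bottom-row=2; cleared 0 line(s) (total 0); column heights now [0 0 6 3 0 0 0], max=6
Drop 3: L rot3 at col 4 lands with bottom-row=0; cleared 0 line(s) (total 0); column heights now [0 0 6 3 3 3 0], max=6
Drop 4: L rot3 at col 2 lands with bottom-row=4; cleared 0 line(s) (total 0); column heights now [0 0 7 7 3 3 0], max=7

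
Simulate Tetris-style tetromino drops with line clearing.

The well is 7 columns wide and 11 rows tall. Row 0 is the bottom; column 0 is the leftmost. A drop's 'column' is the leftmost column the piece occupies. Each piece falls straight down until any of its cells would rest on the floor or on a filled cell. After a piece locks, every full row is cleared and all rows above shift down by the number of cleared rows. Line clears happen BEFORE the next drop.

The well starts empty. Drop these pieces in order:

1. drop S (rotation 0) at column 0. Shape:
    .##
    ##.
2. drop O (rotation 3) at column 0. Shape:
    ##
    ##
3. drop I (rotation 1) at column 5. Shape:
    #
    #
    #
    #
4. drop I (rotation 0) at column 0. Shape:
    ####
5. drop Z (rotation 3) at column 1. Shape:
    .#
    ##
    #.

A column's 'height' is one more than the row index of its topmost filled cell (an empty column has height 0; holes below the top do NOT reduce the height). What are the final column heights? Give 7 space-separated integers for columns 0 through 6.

Drop 1: S rot0 at col 0 lands with bottom-row=0; cleared 0 line(s) (total 0); column heights now [1 2 2 0 0 0 0], max=2
Drop 2: O rot3 at col 0 lands with bottom-row=2; cleared 0 line(s) (total 0); column heights now [4 4 2 0 0 0 0], max=4
Drop 3: I rot1 at col 5 lands with bottom-row=0; cleared 0 line(s) (total 0); column heights now [4 4 2 0 0 4 0], max=4
Drop 4: I rot0 at col 0 lands with bottom-row=4; cleared 0 line(s) (total 0); column heights now [5 5 5 5 0 4 0], max=5
Drop 5: Z rot3 at col 1 lands with bottom-row=5; cleared 0 line(s) (total 0); column heights now [5 7 8 5 0 4 0], max=8

Answer: 5 7 8 5 0 4 0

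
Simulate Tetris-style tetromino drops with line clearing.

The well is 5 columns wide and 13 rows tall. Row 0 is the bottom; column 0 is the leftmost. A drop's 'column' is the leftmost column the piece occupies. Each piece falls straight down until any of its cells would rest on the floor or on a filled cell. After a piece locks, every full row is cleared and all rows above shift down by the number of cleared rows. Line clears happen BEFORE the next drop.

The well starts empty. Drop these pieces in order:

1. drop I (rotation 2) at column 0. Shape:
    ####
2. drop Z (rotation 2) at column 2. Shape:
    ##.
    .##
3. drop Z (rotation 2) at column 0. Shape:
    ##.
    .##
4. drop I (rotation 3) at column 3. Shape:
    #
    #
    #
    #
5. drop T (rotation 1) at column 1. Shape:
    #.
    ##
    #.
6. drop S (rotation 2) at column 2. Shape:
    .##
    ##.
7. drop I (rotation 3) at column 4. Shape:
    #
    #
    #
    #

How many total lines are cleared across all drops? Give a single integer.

Drop 1: I rot2 at col 0 lands with bottom-row=0; cleared 0 line(s) (total 0); column heights now [1 1 1 1 0], max=1
Drop 2: Z rot2 at col 2 lands with bottom-row=1; cleared 0 line(s) (total 0); column heights now [1 1 3 3 2], max=3
Drop 3: Z rot2 at col 0 lands with bottom-row=3; cleared 0 line(s) (total 0); column heights now [5 5 4 3 2], max=5
Drop 4: I rot3 at col 3 lands with bottom-row=3; cleared 0 line(s) (total 0); column heights now [5 5 4 7 2], max=7
Drop 5: T rot1 at col 1 lands with bottom-row=5; cleared 0 line(s) (total 0); column heights now [5 8 7 7 2], max=8
Drop 6: S rot2 at col 2 lands with bottom-row=7; cleared 0 line(s) (total 0); column heights now [5 8 8 9 9], max=9
Drop 7: I rot3 at col 4 lands with bottom-row=9; cleared 0 line(s) (total 0); column heights now [5 8 8 9 13], max=13

Answer: 0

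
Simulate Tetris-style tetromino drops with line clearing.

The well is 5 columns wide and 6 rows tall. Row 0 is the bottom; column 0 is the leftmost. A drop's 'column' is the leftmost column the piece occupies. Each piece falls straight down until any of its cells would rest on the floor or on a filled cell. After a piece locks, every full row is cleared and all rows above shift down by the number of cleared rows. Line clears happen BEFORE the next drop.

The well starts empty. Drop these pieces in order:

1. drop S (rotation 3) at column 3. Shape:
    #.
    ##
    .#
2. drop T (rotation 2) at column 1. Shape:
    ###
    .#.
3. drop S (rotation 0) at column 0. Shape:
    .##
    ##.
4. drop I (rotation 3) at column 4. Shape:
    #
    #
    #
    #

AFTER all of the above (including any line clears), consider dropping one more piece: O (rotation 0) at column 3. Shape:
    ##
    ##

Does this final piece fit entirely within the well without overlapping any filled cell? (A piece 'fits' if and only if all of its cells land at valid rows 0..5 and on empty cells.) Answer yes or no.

Answer: no

Derivation:
Drop 1: S rot3 at col 3 lands with bottom-row=0; cleared 0 line(s) (total 0); column heights now [0 0 0 3 2], max=3
Drop 2: T rot2 at col 1 lands with bottom-row=2; cleared 0 line(s) (total 0); column heights now [0 4 4 4 2], max=4
Drop 3: S rot0 at col 0 lands with bottom-row=4; cleared 0 line(s) (total 0); column heights now [5 6 6 4 2], max=6
Drop 4: I rot3 at col 4 lands with bottom-row=2; cleared 0 line(s) (total 0); column heights now [5 6 6 4 6], max=6
Test piece O rot0 at col 3 (width 2): heights before test = [5 6 6 4 6]; fits = False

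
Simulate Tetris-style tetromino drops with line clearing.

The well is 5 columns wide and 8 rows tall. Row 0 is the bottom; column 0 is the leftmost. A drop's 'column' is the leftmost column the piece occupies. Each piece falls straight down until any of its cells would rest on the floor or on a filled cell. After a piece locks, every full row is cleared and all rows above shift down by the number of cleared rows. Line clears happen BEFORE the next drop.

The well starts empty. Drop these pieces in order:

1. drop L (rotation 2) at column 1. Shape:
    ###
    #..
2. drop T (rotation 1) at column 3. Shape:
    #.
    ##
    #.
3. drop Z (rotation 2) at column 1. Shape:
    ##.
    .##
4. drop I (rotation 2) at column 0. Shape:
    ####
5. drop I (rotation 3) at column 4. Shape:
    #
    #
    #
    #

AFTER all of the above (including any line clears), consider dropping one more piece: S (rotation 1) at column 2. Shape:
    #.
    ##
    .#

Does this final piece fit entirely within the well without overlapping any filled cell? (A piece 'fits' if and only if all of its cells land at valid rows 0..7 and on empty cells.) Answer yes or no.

Drop 1: L rot2 at col 1 lands with bottom-row=0; cleared 0 line(s) (total 0); column heights now [0 2 2 2 0], max=2
Drop 2: T rot1 at col 3 lands with bottom-row=2; cleared 0 line(s) (total 0); column heights now [0 2 2 5 4], max=5
Drop 3: Z rot2 at col 1 lands with bottom-row=5; cleared 0 line(s) (total 0); column heights now [0 7 7 6 4], max=7
Drop 4: I rot2 at col 0 lands with bottom-row=7; cleared 0 line(s) (total 0); column heights now [8 8 8 8 4], max=8
Drop 5: I rot3 at col 4 lands with bottom-row=4; cleared 1 line(s) (total 1); column heights now [0 7 7 6 7], max=7
Test piece S rot1 at col 2 (width 2): heights before test = [0 7 7 6 7]; fits = False

Answer: no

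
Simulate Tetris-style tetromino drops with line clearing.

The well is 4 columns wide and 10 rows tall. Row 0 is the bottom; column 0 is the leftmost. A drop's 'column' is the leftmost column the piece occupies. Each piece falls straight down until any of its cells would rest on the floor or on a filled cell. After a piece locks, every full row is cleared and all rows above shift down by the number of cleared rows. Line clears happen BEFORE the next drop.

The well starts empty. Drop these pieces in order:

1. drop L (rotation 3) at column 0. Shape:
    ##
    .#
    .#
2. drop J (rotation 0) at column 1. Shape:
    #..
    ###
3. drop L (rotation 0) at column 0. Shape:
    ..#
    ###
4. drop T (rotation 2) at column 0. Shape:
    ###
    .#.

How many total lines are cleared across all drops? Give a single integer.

Answer: 0

Derivation:
Drop 1: L rot3 at col 0 lands with bottom-row=0; cleared 0 line(s) (total 0); column heights now [3 3 0 0], max=3
Drop 2: J rot0 at col 1 lands with bottom-row=3; cleared 0 line(s) (total 0); column heights now [3 5 4 4], max=5
Drop 3: L rot0 at col 0 lands with bottom-row=5; cleared 0 line(s) (total 0); column heights now [6 6 7 4], max=7
Drop 4: T rot2 at col 0 lands with bottom-row=6; cleared 0 line(s) (total 0); column heights now [8 8 8 4], max=8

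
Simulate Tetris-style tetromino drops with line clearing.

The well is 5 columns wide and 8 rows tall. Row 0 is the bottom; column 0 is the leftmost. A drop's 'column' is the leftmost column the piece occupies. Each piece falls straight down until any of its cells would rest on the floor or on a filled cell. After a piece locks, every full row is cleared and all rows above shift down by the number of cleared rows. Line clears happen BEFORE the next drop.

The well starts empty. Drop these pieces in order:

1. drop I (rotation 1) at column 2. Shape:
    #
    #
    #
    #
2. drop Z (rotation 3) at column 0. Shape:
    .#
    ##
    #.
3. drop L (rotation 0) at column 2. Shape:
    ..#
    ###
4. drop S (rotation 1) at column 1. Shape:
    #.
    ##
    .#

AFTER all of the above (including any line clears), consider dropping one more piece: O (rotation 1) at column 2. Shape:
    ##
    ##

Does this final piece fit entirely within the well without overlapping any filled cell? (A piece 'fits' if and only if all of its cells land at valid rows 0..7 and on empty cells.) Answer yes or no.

Drop 1: I rot1 at col 2 lands with bottom-row=0; cleared 0 line(s) (total 0); column heights now [0 0 4 0 0], max=4
Drop 2: Z rot3 at col 0 lands with bottom-row=0; cleared 0 line(s) (total 0); column heights now [2 3 4 0 0], max=4
Drop 3: L rot0 at col 2 lands with bottom-row=4; cleared 0 line(s) (total 0); column heights now [2 3 5 5 6], max=6
Drop 4: S rot1 at col 1 lands with bottom-row=5; cleared 0 line(s) (total 0); column heights now [2 8 7 5 6], max=8
Test piece O rot1 at col 2 (width 2): heights before test = [2 8 7 5 6]; fits = False

Answer: no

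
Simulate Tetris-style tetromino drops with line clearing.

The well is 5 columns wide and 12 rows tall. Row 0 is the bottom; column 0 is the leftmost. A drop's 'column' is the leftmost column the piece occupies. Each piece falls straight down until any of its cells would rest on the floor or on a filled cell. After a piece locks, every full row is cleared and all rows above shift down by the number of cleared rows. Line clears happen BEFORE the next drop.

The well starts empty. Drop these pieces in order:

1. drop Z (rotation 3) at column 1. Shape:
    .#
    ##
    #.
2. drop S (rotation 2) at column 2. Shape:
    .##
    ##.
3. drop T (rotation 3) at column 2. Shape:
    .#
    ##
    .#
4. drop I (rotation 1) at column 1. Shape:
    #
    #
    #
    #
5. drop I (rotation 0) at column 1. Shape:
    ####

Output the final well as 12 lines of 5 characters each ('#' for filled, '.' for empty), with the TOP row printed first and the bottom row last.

Drop 1: Z rot3 at col 1 lands with bottom-row=0; cleared 0 line(s) (total 0); column heights now [0 2 3 0 0], max=3
Drop 2: S rot2 at col 2 lands with bottom-row=3; cleared 0 line(s) (total 0); column heights now [0 2 4 5 5], max=5
Drop 3: T rot3 at col 2 lands with bottom-row=5; cleared 0 line(s) (total 0); column heights now [0 2 7 8 5], max=8
Drop 4: I rot1 at col 1 lands with bottom-row=2; cleared 0 line(s) (total 0); column heights now [0 6 7 8 5], max=8
Drop 5: I rot0 at col 1 lands with bottom-row=8; cleared 0 line(s) (total 0); column heights now [0 9 9 9 9], max=9

Answer: .....
.....
.....
.####
...#.
..##.
.#.#.
.#.##
.###.
.##..
.##..
.#...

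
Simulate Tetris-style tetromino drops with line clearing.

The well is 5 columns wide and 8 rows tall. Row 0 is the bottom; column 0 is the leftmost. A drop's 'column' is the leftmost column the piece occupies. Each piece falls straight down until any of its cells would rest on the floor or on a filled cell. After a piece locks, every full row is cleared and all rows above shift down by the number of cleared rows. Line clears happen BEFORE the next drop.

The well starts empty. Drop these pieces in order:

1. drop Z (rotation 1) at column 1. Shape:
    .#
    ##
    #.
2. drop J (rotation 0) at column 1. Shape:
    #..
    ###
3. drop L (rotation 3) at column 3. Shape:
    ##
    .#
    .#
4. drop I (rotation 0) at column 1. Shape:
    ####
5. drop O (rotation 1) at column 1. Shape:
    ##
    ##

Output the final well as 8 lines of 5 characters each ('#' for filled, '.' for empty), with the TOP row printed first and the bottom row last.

Drop 1: Z rot1 at col 1 lands with bottom-row=0; cleared 0 line(s) (total 0); column heights now [0 2 3 0 0], max=3
Drop 2: J rot0 at col 1 lands with bottom-row=3; cleared 0 line(s) (total 0); column heights now [0 5 4 4 0], max=5
Drop 3: L rot3 at col 3 lands with bottom-row=2; cleared 0 line(s) (total 0); column heights now [0 5 4 5 5], max=5
Drop 4: I rot0 at col 1 lands with bottom-row=5; cleared 0 line(s) (total 0); column heights now [0 6 6 6 6], max=6
Drop 5: O rot1 at col 1 lands with bottom-row=6; cleared 0 line(s) (total 0); column heights now [0 8 8 6 6], max=8

Answer: .##..
.##..
.####
.#.##
.####
..#.#
.##..
.#...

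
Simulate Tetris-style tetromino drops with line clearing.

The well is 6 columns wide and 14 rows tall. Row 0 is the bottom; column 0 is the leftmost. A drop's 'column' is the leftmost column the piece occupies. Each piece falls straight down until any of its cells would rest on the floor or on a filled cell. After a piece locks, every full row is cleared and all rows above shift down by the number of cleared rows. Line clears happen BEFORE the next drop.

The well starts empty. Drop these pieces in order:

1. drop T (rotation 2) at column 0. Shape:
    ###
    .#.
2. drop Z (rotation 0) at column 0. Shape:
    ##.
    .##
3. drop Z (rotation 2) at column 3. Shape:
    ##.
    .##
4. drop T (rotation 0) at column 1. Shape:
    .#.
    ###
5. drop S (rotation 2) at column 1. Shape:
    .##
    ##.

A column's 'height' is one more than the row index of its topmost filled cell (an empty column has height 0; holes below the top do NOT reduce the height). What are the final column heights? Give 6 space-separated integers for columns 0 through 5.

Answer: 4 7 8 8 2 1

Derivation:
Drop 1: T rot2 at col 0 lands with bottom-row=0; cleared 0 line(s) (total 0); column heights now [2 2 2 0 0 0], max=2
Drop 2: Z rot0 at col 0 lands with bottom-row=2; cleared 0 line(s) (total 0); column heights now [4 4 3 0 0 0], max=4
Drop 3: Z rot2 at col 3 lands with bottom-row=0; cleared 0 line(s) (total 0); column heights now [4 4 3 2 2 1], max=4
Drop 4: T rot0 at col 1 lands with bottom-row=4; cleared 0 line(s) (total 0); column heights now [4 5 6 5 2 1], max=6
Drop 5: S rot2 at col 1 lands with bottom-row=6; cleared 0 line(s) (total 0); column heights now [4 7 8 8 2 1], max=8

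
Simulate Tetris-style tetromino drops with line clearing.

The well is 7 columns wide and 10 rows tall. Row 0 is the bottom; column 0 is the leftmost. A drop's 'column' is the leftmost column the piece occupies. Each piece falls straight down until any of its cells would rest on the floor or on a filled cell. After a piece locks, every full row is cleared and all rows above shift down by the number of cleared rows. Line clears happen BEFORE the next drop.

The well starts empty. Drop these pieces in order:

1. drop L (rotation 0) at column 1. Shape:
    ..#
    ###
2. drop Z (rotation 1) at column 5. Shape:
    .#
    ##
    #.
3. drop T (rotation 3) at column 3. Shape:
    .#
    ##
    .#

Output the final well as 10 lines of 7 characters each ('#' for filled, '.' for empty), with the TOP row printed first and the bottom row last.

Answer: .......
.......
.......
.......
.......
.......
....#..
...##.#
...####
.###.#.

Derivation:
Drop 1: L rot0 at col 1 lands with bottom-row=0; cleared 0 line(s) (total 0); column heights now [0 1 1 2 0 0 0], max=2
Drop 2: Z rot1 at col 5 lands with bottom-row=0; cleared 0 line(s) (total 0); column heights now [0 1 1 2 0 2 3], max=3
Drop 3: T rot3 at col 3 lands with bottom-row=1; cleared 0 line(s) (total 0); column heights now [0 1 1 3 4 2 3], max=4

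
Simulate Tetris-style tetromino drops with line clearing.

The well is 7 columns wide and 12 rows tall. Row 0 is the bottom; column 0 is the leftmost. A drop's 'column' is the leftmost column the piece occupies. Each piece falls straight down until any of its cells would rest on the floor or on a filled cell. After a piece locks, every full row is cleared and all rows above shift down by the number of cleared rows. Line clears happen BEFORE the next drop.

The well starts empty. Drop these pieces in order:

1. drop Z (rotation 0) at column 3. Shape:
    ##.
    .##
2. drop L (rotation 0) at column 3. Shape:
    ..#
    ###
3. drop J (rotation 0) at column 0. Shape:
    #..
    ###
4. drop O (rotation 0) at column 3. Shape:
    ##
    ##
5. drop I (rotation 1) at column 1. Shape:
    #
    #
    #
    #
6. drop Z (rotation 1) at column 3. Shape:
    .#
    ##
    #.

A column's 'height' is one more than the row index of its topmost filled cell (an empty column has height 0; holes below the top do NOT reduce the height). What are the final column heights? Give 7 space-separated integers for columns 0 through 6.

Drop 1: Z rot0 at col 3 lands with bottom-row=0; cleared 0 line(s) (total 0); column heights now [0 0 0 2 2 1 0], max=2
Drop 2: L rot0 at col 3 lands with bottom-row=2; cleared 0 line(s) (total 0); column heights now [0 0 0 3 3 4 0], max=4
Drop 3: J rot0 at col 0 lands with bottom-row=0; cleared 0 line(s) (total 0); column heights now [2 1 1 3 3 4 0], max=4
Drop 4: O rot0 at col 3 lands with bottom-row=3; cleared 0 line(s) (total 0); column heights now [2 1 1 5 5 4 0], max=5
Drop 5: I rot1 at col 1 lands with bottom-row=1; cleared 0 line(s) (total 0); column heights now [2 5 1 5 5 4 0], max=5
Drop 6: Z rot1 at col 3 lands with bottom-row=5; cleared 0 line(s) (total 0); column heights now [2 5 1 7 8 4 0], max=8

Answer: 2 5 1 7 8 4 0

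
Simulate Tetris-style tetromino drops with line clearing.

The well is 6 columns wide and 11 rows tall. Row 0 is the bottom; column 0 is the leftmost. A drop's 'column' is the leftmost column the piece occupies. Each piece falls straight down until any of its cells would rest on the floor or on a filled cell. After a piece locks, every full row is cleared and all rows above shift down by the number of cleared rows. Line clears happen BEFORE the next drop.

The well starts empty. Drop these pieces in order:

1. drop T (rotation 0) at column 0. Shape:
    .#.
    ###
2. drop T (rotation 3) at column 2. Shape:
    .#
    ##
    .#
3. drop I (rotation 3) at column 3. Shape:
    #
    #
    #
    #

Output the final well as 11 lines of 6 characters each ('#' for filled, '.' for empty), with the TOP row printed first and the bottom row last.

Answer: ......
......
......
......
...#..
...#..
...#..
...#..
...#..
.###..
####..

Derivation:
Drop 1: T rot0 at col 0 lands with bottom-row=0; cleared 0 line(s) (total 0); column heights now [1 2 1 0 0 0], max=2
Drop 2: T rot3 at col 2 lands with bottom-row=0; cleared 0 line(s) (total 0); column heights now [1 2 2 3 0 0], max=3
Drop 3: I rot3 at col 3 lands with bottom-row=3; cleared 0 line(s) (total 0); column heights now [1 2 2 7 0 0], max=7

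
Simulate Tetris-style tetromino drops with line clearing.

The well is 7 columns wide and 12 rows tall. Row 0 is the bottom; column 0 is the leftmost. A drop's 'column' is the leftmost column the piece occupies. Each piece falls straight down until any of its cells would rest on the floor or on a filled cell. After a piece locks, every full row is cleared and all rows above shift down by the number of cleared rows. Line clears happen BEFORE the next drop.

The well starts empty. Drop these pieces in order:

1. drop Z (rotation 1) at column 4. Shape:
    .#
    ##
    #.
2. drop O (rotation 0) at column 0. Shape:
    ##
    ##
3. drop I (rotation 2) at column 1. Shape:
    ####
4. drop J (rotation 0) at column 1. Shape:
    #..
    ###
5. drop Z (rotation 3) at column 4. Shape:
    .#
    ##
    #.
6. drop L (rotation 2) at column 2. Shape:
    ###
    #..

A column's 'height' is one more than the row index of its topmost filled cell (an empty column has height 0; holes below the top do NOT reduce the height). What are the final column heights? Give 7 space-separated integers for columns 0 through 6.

Answer: 2 5 6 6 6 6 0

Derivation:
Drop 1: Z rot1 at col 4 lands with bottom-row=0; cleared 0 line(s) (total 0); column heights now [0 0 0 0 2 3 0], max=3
Drop 2: O rot0 at col 0 lands with bottom-row=0; cleared 0 line(s) (total 0); column heights now [2 2 0 0 2 3 0], max=3
Drop 3: I rot2 at col 1 lands with bottom-row=2; cleared 0 line(s) (total 0); column heights now [2 3 3 3 3 3 0], max=3
Drop 4: J rot0 at col 1 lands with bottom-row=3; cleared 0 line(s) (total 0); column heights now [2 5 4 4 3 3 0], max=5
Drop 5: Z rot3 at col 4 lands with bottom-row=3; cleared 0 line(s) (total 0); column heights now [2 5 4 4 5 6 0], max=6
Drop 6: L rot2 at col 2 lands with bottom-row=4; cleared 0 line(s) (total 0); column heights now [2 5 6 6 6 6 0], max=6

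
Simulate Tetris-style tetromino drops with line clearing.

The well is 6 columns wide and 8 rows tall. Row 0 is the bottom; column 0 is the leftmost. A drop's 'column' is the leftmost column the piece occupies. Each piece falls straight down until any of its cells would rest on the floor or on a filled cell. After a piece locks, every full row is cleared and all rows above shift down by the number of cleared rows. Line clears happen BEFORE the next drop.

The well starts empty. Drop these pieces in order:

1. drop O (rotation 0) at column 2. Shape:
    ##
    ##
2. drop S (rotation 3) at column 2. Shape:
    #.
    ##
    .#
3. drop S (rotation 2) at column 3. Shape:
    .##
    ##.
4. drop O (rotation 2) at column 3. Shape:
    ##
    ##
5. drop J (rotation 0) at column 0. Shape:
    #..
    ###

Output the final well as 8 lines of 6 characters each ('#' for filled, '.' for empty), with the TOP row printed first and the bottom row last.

Drop 1: O rot0 at col 2 lands with bottom-row=0; cleared 0 line(s) (total 0); column heights now [0 0 2 2 0 0], max=2
Drop 2: S rot3 at col 2 lands with bottom-row=2; cleared 0 line(s) (total 0); column heights now [0 0 5 4 0 0], max=5
Drop 3: S rot2 at col 3 lands with bottom-row=4; cleared 0 line(s) (total 0); column heights now [0 0 5 5 6 6], max=6
Drop 4: O rot2 at col 3 lands with bottom-row=6; cleared 0 line(s) (total 0); column heights now [0 0 5 8 8 6], max=8
Drop 5: J rot0 at col 0 lands with bottom-row=5; cleared 0 line(s) (total 0); column heights now [7 6 6 8 8 6], max=8

Answer: ...##.
#..##.
###.##
..###.
..##..
...#..
..##..
..##..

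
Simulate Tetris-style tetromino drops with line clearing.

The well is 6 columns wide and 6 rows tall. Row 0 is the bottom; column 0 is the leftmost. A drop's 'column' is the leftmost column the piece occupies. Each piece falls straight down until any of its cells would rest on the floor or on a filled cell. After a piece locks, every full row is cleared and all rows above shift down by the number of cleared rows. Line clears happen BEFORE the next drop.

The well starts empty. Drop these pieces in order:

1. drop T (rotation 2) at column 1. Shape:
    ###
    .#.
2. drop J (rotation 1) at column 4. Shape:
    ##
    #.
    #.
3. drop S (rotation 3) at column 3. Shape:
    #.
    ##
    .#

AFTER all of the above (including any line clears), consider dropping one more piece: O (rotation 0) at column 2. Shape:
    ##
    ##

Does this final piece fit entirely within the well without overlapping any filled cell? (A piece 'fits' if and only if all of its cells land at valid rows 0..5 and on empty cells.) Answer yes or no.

Answer: no

Derivation:
Drop 1: T rot2 at col 1 lands with bottom-row=0; cleared 0 line(s) (total 0); column heights now [0 2 2 2 0 0], max=2
Drop 2: J rot1 at col 4 lands with bottom-row=0; cleared 0 line(s) (total 0); column heights now [0 2 2 2 3 3], max=3
Drop 3: S rot3 at col 3 lands with bottom-row=3; cleared 0 line(s) (total 0); column heights now [0 2 2 6 5 3], max=6
Test piece O rot0 at col 2 (width 2): heights before test = [0 2 2 6 5 3]; fits = False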